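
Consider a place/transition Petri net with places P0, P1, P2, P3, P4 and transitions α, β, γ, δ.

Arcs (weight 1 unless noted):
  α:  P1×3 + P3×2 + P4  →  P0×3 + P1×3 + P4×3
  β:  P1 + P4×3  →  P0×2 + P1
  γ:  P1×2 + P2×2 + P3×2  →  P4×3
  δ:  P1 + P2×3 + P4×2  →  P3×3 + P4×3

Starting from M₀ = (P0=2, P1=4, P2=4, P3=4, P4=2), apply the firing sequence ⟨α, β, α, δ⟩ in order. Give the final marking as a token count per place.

(P0=10, P1=3, P2=1, P3=3, P4=4)

step 1: fire α:  (P0=2, P1=4, P2=4, P3=4, P4=2) → (P0=5, P1=4, P2=4, P3=2, P4=4)
step 2: fire β:  (P0=5, P1=4, P2=4, P3=2, P4=4) → (P0=7, P1=4, P2=4, P3=2, P4=1)
step 3: fire α:  (P0=7, P1=4, P2=4, P3=2, P4=1) → (P0=10, P1=4, P2=4, P3=0, P4=3)
step 4: fire δ:  (P0=10, P1=4, P2=4, P3=0, P4=3) → (P0=10, P1=3, P2=1, P3=3, P4=4)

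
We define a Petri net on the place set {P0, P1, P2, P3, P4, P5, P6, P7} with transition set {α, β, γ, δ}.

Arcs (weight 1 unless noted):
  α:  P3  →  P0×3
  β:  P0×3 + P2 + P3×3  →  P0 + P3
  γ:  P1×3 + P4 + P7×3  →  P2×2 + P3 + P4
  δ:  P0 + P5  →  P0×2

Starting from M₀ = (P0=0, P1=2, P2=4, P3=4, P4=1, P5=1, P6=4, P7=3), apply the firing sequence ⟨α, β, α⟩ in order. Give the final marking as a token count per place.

(P0=4, P1=2, P2=3, P3=0, P4=1, P5=1, P6=4, P7=3)

step 1: fire α:  (P0=0, P1=2, P2=4, P3=4, P4=1, P5=1, P6=4, P7=3) → (P0=3, P1=2, P2=4, P3=3, P4=1, P5=1, P6=4, P7=3)
step 2: fire β:  (P0=3, P1=2, P2=4, P3=3, P4=1, P5=1, P6=4, P7=3) → (P0=1, P1=2, P2=3, P3=1, P4=1, P5=1, P6=4, P7=3)
step 3: fire α:  (P0=1, P1=2, P2=3, P3=1, P4=1, P5=1, P6=4, P7=3) → (P0=4, P1=2, P2=3, P3=0, P4=1, P5=1, P6=4, P7=3)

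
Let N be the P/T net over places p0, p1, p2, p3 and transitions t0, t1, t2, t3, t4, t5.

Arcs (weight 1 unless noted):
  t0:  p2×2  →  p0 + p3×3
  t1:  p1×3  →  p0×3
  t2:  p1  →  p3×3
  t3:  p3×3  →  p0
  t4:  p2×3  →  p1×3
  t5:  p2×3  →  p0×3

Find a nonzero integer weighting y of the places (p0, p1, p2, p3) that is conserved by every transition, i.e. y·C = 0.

Incidence matrix C (rows=places, cols=transitions):
       t0   t1   t2   t3   t4   t5
   p0   1    3    0    1    0    3
   p1   0   -3   -1    0    3    0
   p2  -2    0    0    0   -3   -3
   p3   3    0    3   -3    0    0

Candidate y = [3, 3, 3, 1]; check y·C column-wise:
  col t0: 3·1 + 3·0 + 3·-2 + 1·3 = 0
  col t1: 3·3 + 3·-3 + 3·0 + 1·0 = 0
  col t2: 3·0 + 3·-1 + 3·0 + 1·3 = 0
  col t3: 3·1 + 3·0 + 3·0 + 1·-3 = 0
  col t4: 3·0 + 3·3 + 3·-3 + 1·0 = 0
  col t5: 3·3 + 3·0 + 3·-3 + 1·0 = 0

y = (p0:3, p1:3, p2:3, p3:1)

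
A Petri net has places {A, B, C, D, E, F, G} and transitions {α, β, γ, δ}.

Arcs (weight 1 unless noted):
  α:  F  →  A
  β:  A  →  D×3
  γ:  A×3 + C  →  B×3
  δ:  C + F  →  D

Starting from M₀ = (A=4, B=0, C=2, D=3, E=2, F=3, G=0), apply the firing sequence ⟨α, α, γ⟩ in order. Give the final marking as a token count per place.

step 1: fire α:  (A=4, B=0, C=2, D=3, E=2, F=3, G=0) → (A=5, B=0, C=2, D=3, E=2, F=2, G=0)
step 2: fire α:  (A=5, B=0, C=2, D=3, E=2, F=2, G=0) → (A=6, B=0, C=2, D=3, E=2, F=1, G=0)
step 3: fire γ:  (A=6, B=0, C=2, D=3, E=2, F=1, G=0) → (A=3, B=3, C=1, D=3, E=2, F=1, G=0)

(A=3, B=3, C=1, D=3, E=2, F=1, G=0)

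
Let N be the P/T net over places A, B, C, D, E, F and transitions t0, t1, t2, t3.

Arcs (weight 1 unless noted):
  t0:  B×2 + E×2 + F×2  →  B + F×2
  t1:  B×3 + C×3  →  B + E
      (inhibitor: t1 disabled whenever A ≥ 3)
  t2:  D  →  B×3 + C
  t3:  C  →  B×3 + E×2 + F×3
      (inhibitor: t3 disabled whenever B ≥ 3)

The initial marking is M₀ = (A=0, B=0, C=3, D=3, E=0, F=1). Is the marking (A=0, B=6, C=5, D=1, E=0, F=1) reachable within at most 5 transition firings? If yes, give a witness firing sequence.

YES — reachable via ⟨t2, t2⟩ (2 firings)

step 1: fire t2:  (A=0, B=0, C=3, D=3, E=0, F=1) → (A=0, B=3, C=4, D=2, E=0, F=1)
step 2: fire t2:  (A=0, B=3, C=4, D=2, E=0, F=1) → (A=0, B=6, C=5, D=1, E=0, F=1)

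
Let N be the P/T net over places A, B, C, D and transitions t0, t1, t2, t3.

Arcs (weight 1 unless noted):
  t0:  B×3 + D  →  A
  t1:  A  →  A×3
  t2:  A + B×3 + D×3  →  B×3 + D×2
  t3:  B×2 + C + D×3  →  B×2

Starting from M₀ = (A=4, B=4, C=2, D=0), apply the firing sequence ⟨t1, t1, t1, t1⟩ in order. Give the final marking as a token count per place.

step 1: fire t1:  (A=4, B=4, C=2, D=0) → (A=6, B=4, C=2, D=0)
step 2: fire t1:  (A=6, B=4, C=2, D=0) → (A=8, B=4, C=2, D=0)
step 3: fire t1:  (A=8, B=4, C=2, D=0) → (A=10, B=4, C=2, D=0)
step 4: fire t1:  (A=10, B=4, C=2, D=0) → (A=12, B=4, C=2, D=0)

(A=12, B=4, C=2, D=0)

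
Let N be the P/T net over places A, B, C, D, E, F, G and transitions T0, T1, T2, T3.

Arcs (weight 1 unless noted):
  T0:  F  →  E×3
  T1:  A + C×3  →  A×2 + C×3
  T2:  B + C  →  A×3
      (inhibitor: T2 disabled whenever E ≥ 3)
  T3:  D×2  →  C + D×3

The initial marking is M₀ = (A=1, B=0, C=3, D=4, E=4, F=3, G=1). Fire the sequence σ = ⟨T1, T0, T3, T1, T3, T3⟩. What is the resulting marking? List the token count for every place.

step 1: fire T1:  (A=1, B=0, C=3, D=4, E=4, F=3, G=1) → (A=2, B=0, C=3, D=4, E=4, F=3, G=1)
step 2: fire T0:  (A=2, B=0, C=3, D=4, E=4, F=3, G=1) → (A=2, B=0, C=3, D=4, E=7, F=2, G=1)
step 3: fire T3:  (A=2, B=0, C=3, D=4, E=7, F=2, G=1) → (A=2, B=0, C=4, D=5, E=7, F=2, G=1)
step 4: fire T1:  (A=2, B=0, C=4, D=5, E=7, F=2, G=1) → (A=3, B=0, C=4, D=5, E=7, F=2, G=1)
step 5: fire T3:  (A=3, B=0, C=4, D=5, E=7, F=2, G=1) → (A=3, B=0, C=5, D=6, E=7, F=2, G=1)
step 6: fire T3:  (A=3, B=0, C=5, D=6, E=7, F=2, G=1) → (A=3, B=0, C=6, D=7, E=7, F=2, G=1)

(A=3, B=0, C=6, D=7, E=7, F=2, G=1)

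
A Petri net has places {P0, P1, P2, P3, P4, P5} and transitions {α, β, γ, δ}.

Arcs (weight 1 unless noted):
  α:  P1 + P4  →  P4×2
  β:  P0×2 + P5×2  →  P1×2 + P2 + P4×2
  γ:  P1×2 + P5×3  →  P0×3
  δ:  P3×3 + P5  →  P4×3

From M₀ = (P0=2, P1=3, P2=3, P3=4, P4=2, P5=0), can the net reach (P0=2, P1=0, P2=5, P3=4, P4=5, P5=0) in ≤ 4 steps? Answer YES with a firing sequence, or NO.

depth 0: 1 marking
depth 1: 2 markings reached so far
depth 2: 3 markings reached so far
depth 3: 4 markings reached so far
depth 4: 4 markings reached so far
(frontier empty at depth 4; search complete)
target is not among the 4 markings reachable within 4 steps

NO — not reachable within 4 firings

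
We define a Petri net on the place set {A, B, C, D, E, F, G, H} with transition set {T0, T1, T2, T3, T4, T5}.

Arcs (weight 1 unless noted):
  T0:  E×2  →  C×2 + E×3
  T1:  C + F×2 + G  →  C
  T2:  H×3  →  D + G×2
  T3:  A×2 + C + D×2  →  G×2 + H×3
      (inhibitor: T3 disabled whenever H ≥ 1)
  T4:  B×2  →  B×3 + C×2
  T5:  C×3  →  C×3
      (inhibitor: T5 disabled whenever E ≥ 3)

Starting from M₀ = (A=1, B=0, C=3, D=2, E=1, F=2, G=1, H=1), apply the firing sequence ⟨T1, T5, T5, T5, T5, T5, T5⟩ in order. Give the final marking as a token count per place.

step 1: fire T1:  (A=1, B=0, C=3, D=2, E=1, F=2, G=1, H=1) → (A=1, B=0, C=3, D=2, E=1, F=0, G=0, H=1)
step 2: fire T5:  (A=1, B=0, C=3, D=2, E=1, F=0, G=0, H=1) → (A=1, B=0, C=3, D=2, E=1, F=0, G=0, H=1)
step 3: fire T5:  (A=1, B=0, C=3, D=2, E=1, F=0, G=0, H=1) → (A=1, B=0, C=3, D=2, E=1, F=0, G=0, H=1)
step 4: fire T5:  (A=1, B=0, C=3, D=2, E=1, F=0, G=0, H=1) → (A=1, B=0, C=3, D=2, E=1, F=0, G=0, H=1)
step 5: fire T5:  (A=1, B=0, C=3, D=2, E=1, F=0, G=0, H=1) → (A=1, B=0, C=3, D=2, E=1, F=0, G=0, H=1)
step 6: fire T5:  (A=1, B=0, C=3, D=2, E=1, F=0, G=0, H=1) → (A=1, B=0, C=3, D=2, E=1, F=0, G=0, H=1)
step 7: fire T5:  (A=1, B=0, C=3, D=2, E=1, F=0, G=0, H=1) → (A=1, B=0, C=3, D=2, E=1, F=0, G=0, H=1)

(A=1, B=0, C=3, D=2, E=1, F=0, G=0, H=1)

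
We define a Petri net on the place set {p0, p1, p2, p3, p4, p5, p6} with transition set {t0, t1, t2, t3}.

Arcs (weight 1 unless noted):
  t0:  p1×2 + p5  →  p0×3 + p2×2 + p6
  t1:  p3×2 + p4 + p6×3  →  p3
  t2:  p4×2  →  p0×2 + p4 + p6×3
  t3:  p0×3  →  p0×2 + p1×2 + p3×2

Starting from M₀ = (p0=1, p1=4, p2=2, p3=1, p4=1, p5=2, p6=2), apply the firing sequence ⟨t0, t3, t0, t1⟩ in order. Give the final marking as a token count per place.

step 1: fire t0:  (p0=1, p1=4, p2=2, p3=1, p4=1, p5=2, p6=2) → (p0=4, p1=2, p2=4, p3=1, p4=1, p5=1, p6=3)
step 2: fire t3:  (p0=4, p1=2, p2=4, p3=1, p4=1, p5=1, p6=3) → (p0=3, p1=4, p2=4, p3=3, p4=1, p5=1, p6=3)
step 3: fire t0:  (p0=3, p1=4, p2=4, p3=3, p4=1, p5=1, p6=3) → (p0=6, p1=2, p2=6, p3=3, p4=1, p5=0, p6=4)
step 4: fire t1:  (p0=6, p1=2, p2=6, p3=3, p4=1, p5=0, p6=4) → (p0=6, p1=2, p2=6, p3=2, p4=0, p5=0, p6=1)

(p0=6, p1=2, p2=6, p3=2, p4=0, p5=0, p6=1)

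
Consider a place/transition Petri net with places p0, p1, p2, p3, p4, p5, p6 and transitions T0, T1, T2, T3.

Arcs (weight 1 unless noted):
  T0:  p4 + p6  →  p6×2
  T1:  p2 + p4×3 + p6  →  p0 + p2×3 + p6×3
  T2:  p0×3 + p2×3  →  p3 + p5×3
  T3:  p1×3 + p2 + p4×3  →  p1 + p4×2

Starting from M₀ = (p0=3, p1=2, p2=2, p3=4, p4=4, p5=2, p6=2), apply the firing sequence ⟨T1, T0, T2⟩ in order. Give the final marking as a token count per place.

(p0=1, p1=2, p2=1, p3=5, p4=0, p5=5, p6=5)

step 1: fire T1:  (p0=3, p1=2, p2=2, p3=4, p4=4, p5=2, p6=2) → (p0=4, p1=2, p2=4, p3=4, p4=1, p5=2, p6=4)
step 2: fire T0:  (p0=4, p1=2, p2=4, p3=4, p4=1, p5=2, p6=4) → (p0=4, p1=2, p2=4, p3=4, p4=0, p5=2, p6=5)
step 3: fire T2:  (p0=4, p1=2, p2=4, p3=4, p4=0, p5=2, p6=5) → (p0=1, p1=2, p2=1, p3=5, p4=0, p5=5, p6=5)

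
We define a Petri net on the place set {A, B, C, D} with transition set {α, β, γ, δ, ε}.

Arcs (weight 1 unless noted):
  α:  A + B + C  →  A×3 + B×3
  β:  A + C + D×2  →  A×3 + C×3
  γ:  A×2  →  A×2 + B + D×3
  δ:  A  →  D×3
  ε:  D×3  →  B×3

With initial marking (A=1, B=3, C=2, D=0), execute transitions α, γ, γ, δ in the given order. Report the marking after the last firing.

(A=2, B=7, C=1, D=9)

step 1: fire α:  (A=1, B=3, C=2, D=0) → (A=3, B=5, C=1, D=0)
step 2: fire γ:  (A=3, B=5, C=1, D=0) → (A=3, B=6, C=1, D=3)
step 3: fire γ:  (A=3, B=6, C=1, D=3) → (A=3, B=7, C=1, D=6)
step 4: fire δ:  (A=3, B=7, C=1, D=6) → (A=2, B=7, C=1, D=9)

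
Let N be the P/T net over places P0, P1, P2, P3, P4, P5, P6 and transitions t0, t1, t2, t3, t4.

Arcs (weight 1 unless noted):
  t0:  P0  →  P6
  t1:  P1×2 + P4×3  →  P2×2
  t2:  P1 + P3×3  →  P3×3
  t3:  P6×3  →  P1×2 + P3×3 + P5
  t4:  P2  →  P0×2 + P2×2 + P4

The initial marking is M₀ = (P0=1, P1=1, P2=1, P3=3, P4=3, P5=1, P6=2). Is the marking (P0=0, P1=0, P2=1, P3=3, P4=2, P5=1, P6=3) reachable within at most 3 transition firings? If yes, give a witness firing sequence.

NO — not reachable within 3 firings

depth 0: 1 marking
depth 1: 4 markings reached so far
depth 2: 9 markings reached so far
depth 3: 17 markings reached so far
target is not among the 17 markings reachable within 3 steps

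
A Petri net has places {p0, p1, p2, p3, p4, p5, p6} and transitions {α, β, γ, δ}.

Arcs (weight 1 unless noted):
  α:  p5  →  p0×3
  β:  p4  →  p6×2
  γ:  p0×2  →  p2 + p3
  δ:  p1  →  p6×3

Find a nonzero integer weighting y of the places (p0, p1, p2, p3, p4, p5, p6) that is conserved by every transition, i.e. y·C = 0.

Incidence matrix C (rows=places, cols=transitions):
        α    β    γ    δ
   p0   3    0   -2    0
   p1   0    0    0   -1
   p2   0    0    1    0
   p3   0    0    1    0
   p4   0   -1    0    0
   p5  -1    0    0    0
   p6   0    2    0    3

Candidate y = [0, 0, 1, -1, 0, 0, 0]; check y·C column-wise:
  col α: 0·3 + 1·0 + -1·0 + 0·-1 = 0
  col β: 1·0 + -1·0 + 0·-1 + 0·2 = 0
  col γ: 0·-2 + 1·1 + -1·1 = 0
  col δ: 0·-1 + 1·0 + -1·0 + 0·3 = 0

y = (p0:0, p1:0, p2:1, p3:-1, p4:0, p5:0, p6:0)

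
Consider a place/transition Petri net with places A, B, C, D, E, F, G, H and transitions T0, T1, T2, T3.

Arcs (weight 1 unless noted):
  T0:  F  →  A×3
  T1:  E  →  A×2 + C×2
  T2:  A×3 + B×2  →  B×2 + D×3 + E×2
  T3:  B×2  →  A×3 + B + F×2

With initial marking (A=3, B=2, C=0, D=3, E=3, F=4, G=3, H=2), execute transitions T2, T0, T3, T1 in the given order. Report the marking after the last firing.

step 1: fire T2:  (A=3, B=2, C=0, D=3, E=3, F=4, G=3, H=2) → (A=0, B=2, C=0, D=6, E=5, F=4, G=3, H=2)
step 2: fire T0:  (A=0, B=2, C=0, D=6, E=5, F=4, G=3, H=2) → (A=3, B=2, C=0, D=6, E=5, F=3, G=3, H=2)
step 3: fire T3:  (A=3, B=2, C=0, D=6, E=5, F=3, G=3, H=2) → (A=6, B=1, C=0, D=6, E=5, F=5, G=3, H=2)
step 4: fire T1:  (A=6, B=1, C=0, D=6, E=5, F=5, G=3, H=2) → (A=8, B=1, C=2, D=6, E=4, F=5, G=3, H=2)

(A=8, B=1, C=2, D=6, E=4, F=5, G=3, H=2)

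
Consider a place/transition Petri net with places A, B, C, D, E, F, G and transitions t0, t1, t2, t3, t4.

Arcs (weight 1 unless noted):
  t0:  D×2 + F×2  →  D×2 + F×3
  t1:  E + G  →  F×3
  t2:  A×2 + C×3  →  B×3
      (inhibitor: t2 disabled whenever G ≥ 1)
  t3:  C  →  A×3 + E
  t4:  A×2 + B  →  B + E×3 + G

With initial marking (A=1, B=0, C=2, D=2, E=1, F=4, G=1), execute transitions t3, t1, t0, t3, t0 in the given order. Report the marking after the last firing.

step 1: fire t3:  (A=1, B=0, C=2, D=2, E=1, F=4, G=1) → (A=4, B=0, C=1, D=2, E=2, F=4, G=1)
step 2: fire t1:  (A=4, B=0, C=1, D=2, E=2, F=4, G=1) → (A=4, B=0, C=1, D=2, E=1, F=7, G=0)
step 3: fire t0:  (A=4, B=0, C=1, D=2, E=1, F=7, G=0) → (A=4, B=0, C=1, D=2, E=1, F=8, G=0)
step 4: fire t3:  (A=4, B=0, C=1, D=2, E=1, F=8, G=0) → (A=7, B=0, C=0, D=2, E=2, F=8, G=0)
step 5: fire t0:  (A=7, B=0, C=0, D=2, E=2, F=8, G=0) → (A=7, B=0, C=0, D=2, E=2, F=9, G=0)

(A=7, B=0, C=0, D=2, E=2, F=9, G=0)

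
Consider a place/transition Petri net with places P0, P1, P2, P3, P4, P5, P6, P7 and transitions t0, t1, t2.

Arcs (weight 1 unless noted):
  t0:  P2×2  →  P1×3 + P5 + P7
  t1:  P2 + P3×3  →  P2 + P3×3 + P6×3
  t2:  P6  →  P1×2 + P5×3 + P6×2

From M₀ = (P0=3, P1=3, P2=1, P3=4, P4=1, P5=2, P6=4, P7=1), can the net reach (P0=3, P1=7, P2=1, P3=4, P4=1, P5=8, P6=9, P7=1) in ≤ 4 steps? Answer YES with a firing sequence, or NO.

YES — reachable via ⟨t1, t2, t2⟩ (3 firings)

step 1: fire t1:  (P0=3, P1=3, P2=1, P3=4, P4=1, P5=2, P6=4, P7=1) → (P0=3, P1=3, P2=1, P3=4, P4=1, P5=2, P6=7, P7=1)
step 2: fire t2:  (P0=3, P1=3, P2=1, P3=4, P4=1, P5=2, P6=7, P7=1) → (P0=3, P1=5, P2=1, P3=4, P4=1, P5=5, P6=8, P7=1)
step 3: fire t2:  (P0=3, P1=5, P2=1, P3=4, P4=1, P5=5, P6=8, P7=1) → (P0=3, P1=7, P2=1, P3=4, P4=1, P5=8, P6=9, P7=1)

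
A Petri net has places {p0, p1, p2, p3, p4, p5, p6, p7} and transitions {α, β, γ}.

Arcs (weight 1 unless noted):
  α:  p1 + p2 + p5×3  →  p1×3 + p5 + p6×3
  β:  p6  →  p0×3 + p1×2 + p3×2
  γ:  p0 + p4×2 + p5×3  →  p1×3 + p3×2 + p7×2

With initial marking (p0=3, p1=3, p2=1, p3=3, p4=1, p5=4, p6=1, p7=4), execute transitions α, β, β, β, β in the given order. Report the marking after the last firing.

(p0=15, p1=13, p2=0, p3=11, p4=1, p5=2, p6=0, p7=4)

step 1: fire α:  (p0=3, p1=3, p2=1, p3=3, p4=1, p5=4, p6=1, p7=4) → (p0=3, p1=5, p2=0, p3=3, p4=1, p5=2, p6=4, p7=4)
step 2: fire β:  (p0=3, p1=5, p2=0, p3=3, p4=1, p5=2, p6=4, p7=4) → (p0=6, p1=7, p2=0, p3=5, p4=1, p5=2, p6=3, p7=4)
step 3: fire β:  (p0=6, p1=7, p2=0, p3=5, p4=1, p5=2, p6=3, p7=4) → (p0=9, p1=9, p2=0, p3=7, p4=1, p5=2, p6=2, p7=4)
step 4: fire β:  (p0=9, p1=9, p2=0, p3=7, p4=1, p5=2, p6=2, p7=4) → (p0=12, p1=11, p2=0, p3=9, p4=1, p5=2, p6=1, p7=4)
step 5: fire β:  (p0=12, p1=11, p2=0, p3=9, p4=1, p5=2, p6=1, p7=4) → (p0=15, p1=13, p2=0, p3=11, p4=1, p5=2, p6=0, p7=4)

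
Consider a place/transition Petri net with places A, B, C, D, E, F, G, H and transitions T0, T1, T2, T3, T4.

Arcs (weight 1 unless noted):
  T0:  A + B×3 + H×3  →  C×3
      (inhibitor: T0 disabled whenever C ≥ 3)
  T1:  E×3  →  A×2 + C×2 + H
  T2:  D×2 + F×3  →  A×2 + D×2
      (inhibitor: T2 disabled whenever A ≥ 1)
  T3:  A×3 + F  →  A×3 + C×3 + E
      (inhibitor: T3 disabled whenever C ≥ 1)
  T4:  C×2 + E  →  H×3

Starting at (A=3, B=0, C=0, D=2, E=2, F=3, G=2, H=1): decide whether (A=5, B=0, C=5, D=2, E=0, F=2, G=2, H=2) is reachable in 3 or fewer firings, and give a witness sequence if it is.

step 1: fire T3:  (A=3, B=0, C=0, D=2, E=2, F=3, G=2, H=1) → (A=3, B=0, C=3, D=2, E=3, F=2, G=2, H=1)
step 2: fire T1:  (A=3, B=0, C=3, D=2, E=3, F=2, G=2, H=1) → (A=5, B=0, C=5, D=2, E=0, F=2, G=2, H=2)

YES — reachable via ⟨T3, T1⟩ (2 firings)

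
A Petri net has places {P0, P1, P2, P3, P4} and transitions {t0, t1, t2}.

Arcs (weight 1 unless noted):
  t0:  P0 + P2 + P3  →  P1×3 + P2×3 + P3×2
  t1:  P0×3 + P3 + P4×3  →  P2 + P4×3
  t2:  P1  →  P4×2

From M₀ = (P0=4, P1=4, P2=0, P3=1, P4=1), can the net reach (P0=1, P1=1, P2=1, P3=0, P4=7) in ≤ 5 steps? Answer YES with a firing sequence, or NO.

YES — reachable via ⟨t2, t1, t2, t2⟩ (4 firings)

step 1: fire t2:  (P0=4, P1=4, P2=0, P3=1, P4=1) → (P0=4, P1=3, P2=0, P3=1, P4=3)
step 2: fire t1:  (P0=4, P1=3, P2=0, P3=1, P4=3) → (P0=1, P1=3, P2=1, P3=0, P4=3)
step 3: fire t2:  (P0=1, P1=3, P2=1, P3=0, P4=3) → (P0=1, P1=2, P2=1, P3=0, P4=5)
step 4: fire t2:  (P0=1, P1=2, P2=1, P3=0, P4=5) → (P0=1, P1=1, P2=1, P3=0, P4=7)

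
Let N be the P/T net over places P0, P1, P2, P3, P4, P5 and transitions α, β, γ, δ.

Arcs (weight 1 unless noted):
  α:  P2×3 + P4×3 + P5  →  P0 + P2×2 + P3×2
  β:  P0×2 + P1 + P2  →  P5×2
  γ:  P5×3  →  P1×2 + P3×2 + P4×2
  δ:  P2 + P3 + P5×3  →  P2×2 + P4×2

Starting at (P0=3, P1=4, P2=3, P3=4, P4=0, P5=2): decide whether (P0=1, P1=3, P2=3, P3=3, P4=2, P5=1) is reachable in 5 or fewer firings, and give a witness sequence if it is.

step 1: fire β:  (P0=3, P1=4, P2=3, P3=4, P4=0, P5=2) → (P0=1, P1=3, P2=2, P3=4, P4=0, P5=4)
step 2: fire δ:  (P0=1, P1=3, P2=2, P3=4, P4=0, P5=4) → (P0=1, P1=3, P2=3, P3=3, P4=2, P5=1)

YES — reachable via ⟨β, δ⟩ (2 firings)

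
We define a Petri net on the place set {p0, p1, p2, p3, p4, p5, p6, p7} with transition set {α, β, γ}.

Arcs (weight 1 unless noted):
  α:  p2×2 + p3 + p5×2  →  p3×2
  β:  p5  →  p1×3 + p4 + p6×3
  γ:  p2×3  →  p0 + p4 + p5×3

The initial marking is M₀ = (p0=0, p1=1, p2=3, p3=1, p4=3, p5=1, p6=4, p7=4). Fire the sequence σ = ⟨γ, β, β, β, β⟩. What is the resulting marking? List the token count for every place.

(p0=1, p1=13, p2=0, p3=1, p4=8, p5=0, p6=16, p7=4)

step 1: fire γ:  (p0=0, p1=1, p2=3, p3=1, p4=3, p5=1, p6=4, p7=4) → (p0=1, p1=1, p2=0, p3=1, p4=4, p5=4, p6=4, p7=4)
step 2: fire β:  (p0=1, p1=1, p2=0, p3=1, p4=4, p5=4, p6=4, p7=4) → (p0=1, p1=4, p2=0, p3=1, p4=5, p5=3, p6=7, p7=4)
step 3: fire β:  (p0=1, p1=4, p2=0, p3=1, p4=5, p5=3, p6=7, p7=4) → (p0=1, p1=7, p2=0, p3=1, p4=6, p5=2, p6=10, p7=4)
step 4: fire β:  (p0=1, p1=7, p2=0, p3=1, p4=6, p5=2, p6=10, p7=4) → (p0=1, p1=10, p2=0, p3=1, p4=7, p5=1, p6=13, p7=4)
step 5: fire β:  (p0=1, p1=10, p2=0, p3=1, p4=7, p5=1, p6=13, p7=4) → (p0=1, p1=13, p2=0, p3=1, p4=8, p5=0, p6=16, p7=4)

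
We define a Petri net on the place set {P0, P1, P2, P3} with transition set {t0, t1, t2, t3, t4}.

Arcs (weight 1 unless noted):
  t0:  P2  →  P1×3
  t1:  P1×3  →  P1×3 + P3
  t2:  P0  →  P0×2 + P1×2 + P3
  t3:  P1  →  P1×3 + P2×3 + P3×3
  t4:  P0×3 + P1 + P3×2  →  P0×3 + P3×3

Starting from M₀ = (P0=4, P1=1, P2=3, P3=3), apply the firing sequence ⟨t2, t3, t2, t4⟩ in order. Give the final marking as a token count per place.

step 1: fire t2:  (P0=4, P1=1, P2=3, P3=3) → (P0=5, P1=3, P2=3, P3=4)
step 2: fire t3:  (P0=5, P1=3, P2=3, P3=4) → (P0=5, P1=5, P2=6, P3=7)
step 3: fire t2:  (P0=5, P1=5, P2=6, P3=7) → (P0=6, P1=7, P2=6, P3=8)
step 4: fire t4:  (P0=6, P1=7, P2=6, P3=8) → (P0=6, P1=6, P2=6, P3=9)

(P0=6, P1=6, P2=6, P3=9)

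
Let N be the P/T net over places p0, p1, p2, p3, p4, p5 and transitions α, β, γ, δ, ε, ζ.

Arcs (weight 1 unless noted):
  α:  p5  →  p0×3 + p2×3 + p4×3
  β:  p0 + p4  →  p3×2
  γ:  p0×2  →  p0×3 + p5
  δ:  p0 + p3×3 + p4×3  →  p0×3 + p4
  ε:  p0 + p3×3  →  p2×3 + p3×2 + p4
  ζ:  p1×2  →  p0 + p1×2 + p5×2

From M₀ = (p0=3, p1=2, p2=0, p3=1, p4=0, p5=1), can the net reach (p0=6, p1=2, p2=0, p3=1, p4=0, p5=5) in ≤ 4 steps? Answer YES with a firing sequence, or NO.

YES — reachable via ⟨γ, γ, ζ⟩ (3 firings)

step 1: fire γ:  (p0=3, p1=2, p2=0, p3=1, p4=0, p5=1) → (p0=4, p1=2, p2=0, p3=1, p4=0, p5=2)
step 2: fire γ:  (p0=4, p1=2, p2=0, p3=1, p4=0, p5=2) → (p0=5, p1=2, p2=0, p3=1, p4=0, p5=3)
step 3: fire ζ:  (p0=5, p1=2, p2=0, p3=1, p4=0, p5=3) → (p0=6, p1=2, p2=0, p3=1, p4=0, p5=5)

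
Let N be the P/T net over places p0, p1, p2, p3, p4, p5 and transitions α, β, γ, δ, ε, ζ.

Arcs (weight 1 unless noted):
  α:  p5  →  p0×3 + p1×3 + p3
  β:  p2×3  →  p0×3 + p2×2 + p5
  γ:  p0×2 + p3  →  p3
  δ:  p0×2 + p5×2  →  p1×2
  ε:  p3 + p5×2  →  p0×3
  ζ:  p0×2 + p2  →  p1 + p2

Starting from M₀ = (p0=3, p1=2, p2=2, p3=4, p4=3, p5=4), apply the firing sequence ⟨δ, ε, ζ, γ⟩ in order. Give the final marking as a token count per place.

(p0=0, p1=5, p2=2, p3=3, p4=3, p5=0)

step 1: fire δ:  (p0=3, p1=2, p2=2, p3=4, p4=3, p5=4) → (p0=1, p1=4, p2=2, p3=4, p4=3, p5=2)
step 2: fire ε:  (p0=1, p1=4, p2=2, p3=4, p4=3, p5=2) → (p0=4, p1=4, p2=2, p3=3, p4=3, p5=0)
step 3: fire ζ:  (p0=4, p1=4, p2=2, p3=3, p4=3, p5=0) → (p0=2, p1=5, p2=2, p3=3, p4=3, p5=0)
step 4: fire γ:  (p0=2, p1=5, p2=2, p3=3, p4=3, p5=0) → (p0=0, p1=5, p2=2, p3=3, p4=3, p5=0)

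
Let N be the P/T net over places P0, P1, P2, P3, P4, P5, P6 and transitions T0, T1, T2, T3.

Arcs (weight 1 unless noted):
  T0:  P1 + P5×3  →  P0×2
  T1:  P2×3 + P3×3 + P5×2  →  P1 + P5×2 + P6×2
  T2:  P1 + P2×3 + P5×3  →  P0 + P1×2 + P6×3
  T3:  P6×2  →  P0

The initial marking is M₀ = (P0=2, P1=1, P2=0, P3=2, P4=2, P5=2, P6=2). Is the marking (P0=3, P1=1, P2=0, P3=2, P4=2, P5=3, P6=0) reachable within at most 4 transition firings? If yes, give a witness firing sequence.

depth 0: 1 marking
depth 1: 2 markings reached so far
depth 2: 2 markings reached so far
(frontier empty at depth 2; search complete)
target is not among the 2 markings reachable within 4 steps

NO — not reachable within 4 firings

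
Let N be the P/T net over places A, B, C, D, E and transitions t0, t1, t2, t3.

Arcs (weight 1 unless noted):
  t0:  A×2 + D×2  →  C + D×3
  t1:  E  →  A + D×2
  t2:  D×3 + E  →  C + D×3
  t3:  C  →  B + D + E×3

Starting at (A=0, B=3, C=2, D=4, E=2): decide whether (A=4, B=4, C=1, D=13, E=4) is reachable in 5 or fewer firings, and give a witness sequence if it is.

NO — not reachable within 5 firings

depth 0: 1 marking
depth 1: 4 markings reached so far
depth 2: 10 markings reached so far
depth 3: 16 markings reached so far
depth 4: 25 markings reached so far
depth 5: 39 markings reached so far
target is not among the 39 markings reachable within 5 steps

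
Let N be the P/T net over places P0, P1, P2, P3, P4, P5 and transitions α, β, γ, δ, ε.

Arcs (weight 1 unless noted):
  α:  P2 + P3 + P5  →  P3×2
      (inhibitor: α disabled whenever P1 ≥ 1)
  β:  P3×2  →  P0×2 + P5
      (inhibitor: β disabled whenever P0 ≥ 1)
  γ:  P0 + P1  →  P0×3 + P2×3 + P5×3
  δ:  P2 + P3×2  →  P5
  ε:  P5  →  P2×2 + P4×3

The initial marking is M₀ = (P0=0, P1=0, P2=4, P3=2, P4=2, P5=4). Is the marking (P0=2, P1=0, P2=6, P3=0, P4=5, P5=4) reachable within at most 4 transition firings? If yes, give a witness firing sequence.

YES — reachable via ⟨β, ε⟩ (2 firings)

step 1: fire β:  (P0=0, P1=0, P2=4, P3=2, P4=2, P5=4) → (P0=2, P1=0, P2=4, P3=0, P4=2, P5=5)
step 2: fire ε:  (P0=2, P1=0, P2=4, P3=0, P4=2, P5=5) → (P0=2, P1=0, P2=6, P3=0, P4=5, P5=4)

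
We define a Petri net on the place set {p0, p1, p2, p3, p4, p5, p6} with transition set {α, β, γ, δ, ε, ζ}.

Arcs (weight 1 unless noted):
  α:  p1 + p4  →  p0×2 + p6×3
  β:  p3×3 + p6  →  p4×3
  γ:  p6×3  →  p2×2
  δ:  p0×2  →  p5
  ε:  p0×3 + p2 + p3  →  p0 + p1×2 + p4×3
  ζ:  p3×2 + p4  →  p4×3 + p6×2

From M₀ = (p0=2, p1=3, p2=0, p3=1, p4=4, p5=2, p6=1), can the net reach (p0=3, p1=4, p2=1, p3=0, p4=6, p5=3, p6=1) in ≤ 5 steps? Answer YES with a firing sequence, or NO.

depth 0: 1 marking
depth 1: 3 markings reached so far
depth 2: 6 markings reached so far
depth 3: 12 markings reached so far
depth 4: 20 markings reached so far
depth 5: 29 markings reached so far
target is not among the 29 markings reachable within 5 steps

NO — not reachable within 5 firings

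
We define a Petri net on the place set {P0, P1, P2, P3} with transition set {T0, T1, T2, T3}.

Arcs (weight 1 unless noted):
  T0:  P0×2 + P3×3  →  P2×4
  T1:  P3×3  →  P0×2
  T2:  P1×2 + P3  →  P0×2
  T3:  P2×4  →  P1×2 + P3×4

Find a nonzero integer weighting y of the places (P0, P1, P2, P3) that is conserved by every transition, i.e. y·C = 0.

y = (P0:3, P1:2, P2:3, P3:2)

Incidence matrix C (rows=places, cols=transitions):
       T0   T1   T2   T3
   P0  -2    2    2    0
   P1   0    0   -2    2
   P2   4    0    0   -4
   P3  -3   -3   -1    4

Candidate y = [3, 2, 3, 2]; check y·C column-wise:
  col T0: 3·-2 + 2·0 + 3·4 + 2·-3 = 0
  col T1: 3·2 + 2·0 + 3·0 + 2·-3 = 0
  col T2: 3·2 + 2·-2 + 3·0 + 2·-1 = 0
  col T3: 3·0 + 2·2 + 3·-4 + 2·4 = 0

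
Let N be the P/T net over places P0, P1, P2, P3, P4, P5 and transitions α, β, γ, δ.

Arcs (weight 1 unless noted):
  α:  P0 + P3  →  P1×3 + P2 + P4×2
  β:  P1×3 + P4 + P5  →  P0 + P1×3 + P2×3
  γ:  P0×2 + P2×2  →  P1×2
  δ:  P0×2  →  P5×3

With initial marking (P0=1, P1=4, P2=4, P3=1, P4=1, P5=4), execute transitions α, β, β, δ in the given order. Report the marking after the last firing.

(P0=0, P1=7, P2=11, P3=0, P4=1, P5=5)

step 1: fire α:  (P0=1, P1=4, P2=4, P3=1, P4=1, P5=4) → (P0=0, P1=7, P2=5, P3=0, P4=3, P5=4)
step 2: fire β:  (P0=0, P1=7, P2=5, P3=0, P4=3, P5=4) → (P0=1, P1=7, P2=8, P3=0, P4=2, P5=3)
step 3: fire β:  (P0=1, P1=7, P2=8, P3=0, P4=2, P5=3) → (P0=2, P1=7, P2=11, P3=0, P4=1, P5=2)
step 4: fire δ:  (P0=2, P1=7, P2=11, P3=0, P4=1, P5=2) → (P0=0, P1=7, P2=11, P3=0, P4=1, P5=5)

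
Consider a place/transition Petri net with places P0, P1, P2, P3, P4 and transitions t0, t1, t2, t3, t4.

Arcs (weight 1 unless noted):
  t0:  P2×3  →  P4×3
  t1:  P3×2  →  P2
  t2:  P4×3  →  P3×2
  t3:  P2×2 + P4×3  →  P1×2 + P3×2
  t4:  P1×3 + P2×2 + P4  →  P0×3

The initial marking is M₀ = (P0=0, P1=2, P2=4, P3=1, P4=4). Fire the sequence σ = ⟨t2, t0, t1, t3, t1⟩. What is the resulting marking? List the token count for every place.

step 1: fire t2:  (P0=0, P1=2, P2=4, P3=1, P4=4) → (P0=0, P1=2, P2=4, P3=3, P4=1)
step 2: fire t0:  (P0=0, P1=2, P2=4, P3=3, P4=1) → (P0=0, P1=2, P2=1, P3=3, P4=4)
step 3: fire t1:  (P0=0, P1=2, P2=1, P3=3, P4=4) → (P0=0, P1=2, P2=2, P3=1, P4=4)
step 4: fire t3:  (P0=0, P1=2, P2=2, P3=1, P4=4) → (P0=0, P1=4, P2=0, P3=3, P4=1)
step 5: fire t1:  (P0=0, P1=4, P2=0, P3=3, P4=1) → (P0=0, P1=4, P2=1, P3=1, P4=1)

(P0=0, P1=4, P2=1, P3=1, P4=1)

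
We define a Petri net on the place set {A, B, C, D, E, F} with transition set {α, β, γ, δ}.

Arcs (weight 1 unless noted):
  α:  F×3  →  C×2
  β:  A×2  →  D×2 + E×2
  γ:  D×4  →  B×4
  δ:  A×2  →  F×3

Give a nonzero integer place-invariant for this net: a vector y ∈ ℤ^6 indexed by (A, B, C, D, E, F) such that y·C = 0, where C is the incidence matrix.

Incidence matrix C (rows=places, cols=transitions):
        α    β    γ    δ
    A   0   -2    0   -2
    B   0    0    4    0
    C   2    0    0    0
    D   0    2   -4    0
    E   0    2    0    0
    F  -3    0    0    3

Candidate y = [0, 1, 0, 1, -1, 0]; check y·C column-wise:
  col α: 1·0 + 0·2 + 1·0 + -1·0 + 0·-3 = 0
  col β: 0·-2 + 1·0 + 1·2 + -1·2 = 0
  col γ: 1·4 + 1·-4 + -1·0 = 0
  col δ: 0·-2 + 1·0 + 1·0 + -1·0 + 0·3 = 0

y = (A:0, B:1, C:0, D:1, E:-1, F:0)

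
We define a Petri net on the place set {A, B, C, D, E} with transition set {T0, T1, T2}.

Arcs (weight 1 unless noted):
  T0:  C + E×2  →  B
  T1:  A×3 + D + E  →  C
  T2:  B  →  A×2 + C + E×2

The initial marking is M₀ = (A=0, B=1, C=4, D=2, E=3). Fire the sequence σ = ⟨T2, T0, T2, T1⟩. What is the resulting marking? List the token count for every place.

(A=1, B=0, C=6, D=1, E=4)

step 1: fire T2:  (A=0, B=1, C=4, D=2, E=3) → (A=2, B=0, C=5, D=2, E=5)
step 2: fire T0:  (A=2, B=0, C=5, D=2, E=5) → (A=2, B=1, C=4, D=2, E=3)
step 3: fire T2:  (A=2, B=1, C=4, D=2, E=3) → (A=4, B=0, C=5, D=2, E=5)
step 4: fire T1:  (A=4, B=0, C=5, D=2, E=5) → (A=1, B=0, C=6, D=1, E=4)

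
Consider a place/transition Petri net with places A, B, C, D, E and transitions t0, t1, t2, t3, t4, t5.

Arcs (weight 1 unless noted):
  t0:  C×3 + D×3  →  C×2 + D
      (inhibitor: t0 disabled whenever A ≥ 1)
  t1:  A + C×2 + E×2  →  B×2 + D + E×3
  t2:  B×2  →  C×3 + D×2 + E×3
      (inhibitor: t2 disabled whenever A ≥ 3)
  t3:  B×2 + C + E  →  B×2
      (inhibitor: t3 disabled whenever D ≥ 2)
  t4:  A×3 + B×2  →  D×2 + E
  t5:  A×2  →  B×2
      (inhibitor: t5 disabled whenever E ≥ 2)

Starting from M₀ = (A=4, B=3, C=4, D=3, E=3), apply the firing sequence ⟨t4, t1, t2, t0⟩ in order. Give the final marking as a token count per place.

(A=0, B=1, C=4, D=6, E=8)

step 1: fire t4:  (A=4, B=3, C=4, D=3, E=3) → (A=1, B=1, C=4, D=5, E=4)
step 2: fire t1:  (A=1, B=1, C=4, D=5, E=4) → (A=0, B=3, C=2, D=6, E=5)
step 3: fire t2:  (A=0, B=3, C=2, D=6, E=5) → (A=0, B=1, C=5, D=8, E=8)
step 4: fire t0:  (A=0, B=1, C=5, D=8, E=8) → (A=0, B=1, C=4, D=6, E=8)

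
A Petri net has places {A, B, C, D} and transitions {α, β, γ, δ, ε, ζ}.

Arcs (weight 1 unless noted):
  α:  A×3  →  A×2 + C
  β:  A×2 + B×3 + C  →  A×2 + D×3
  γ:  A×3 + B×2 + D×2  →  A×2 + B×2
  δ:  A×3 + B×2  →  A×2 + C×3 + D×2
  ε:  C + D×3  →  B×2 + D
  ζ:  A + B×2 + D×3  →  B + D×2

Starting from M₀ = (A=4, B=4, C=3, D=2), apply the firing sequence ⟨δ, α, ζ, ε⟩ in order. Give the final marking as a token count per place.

step 1: fire δ:  (A=4, B=4, C=3, D=2) → (A=3, B=2, C=6, D=4)
step 2: fire α:  (A=3, B=2, C=6, D=4) → (A=2, B=2, C=7, D=4)
step 3: fire ζ:  (A=2, B=2, C=7, D=4) → (A=1, B=1, C=7, D=3)
step 4: fire ε:  (A=1, B=1, C=7, D=3) → (A=1, B=3, C=6, D=1)

(A=1, B=3, C=6, D=1)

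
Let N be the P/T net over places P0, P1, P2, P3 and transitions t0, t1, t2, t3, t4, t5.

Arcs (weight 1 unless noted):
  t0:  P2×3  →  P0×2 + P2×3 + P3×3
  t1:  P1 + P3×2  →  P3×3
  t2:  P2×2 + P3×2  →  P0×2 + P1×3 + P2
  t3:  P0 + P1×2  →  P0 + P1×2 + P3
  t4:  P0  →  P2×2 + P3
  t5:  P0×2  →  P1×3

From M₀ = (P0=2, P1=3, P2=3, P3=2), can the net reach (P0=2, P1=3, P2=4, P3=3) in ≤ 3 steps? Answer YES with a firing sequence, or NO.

depth 0: 1 marking
depth 1: 7 markings reached so far
depth 2: 25 markings reached so far
depth 3: 68 markings reached so far
target is not among the 68 markings reachable within 3 steps

NO — not reachable within 3 firings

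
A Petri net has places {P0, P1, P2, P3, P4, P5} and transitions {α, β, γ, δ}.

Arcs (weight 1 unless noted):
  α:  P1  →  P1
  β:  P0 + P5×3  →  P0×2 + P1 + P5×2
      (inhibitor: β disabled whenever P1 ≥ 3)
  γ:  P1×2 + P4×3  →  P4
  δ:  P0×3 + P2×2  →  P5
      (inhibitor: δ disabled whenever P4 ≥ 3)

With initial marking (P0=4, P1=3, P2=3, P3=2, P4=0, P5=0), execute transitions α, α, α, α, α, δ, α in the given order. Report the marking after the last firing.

(P0=1, P1=3, P2=1, P3=2, P4=0, P5=1)

step 1: fire α:  (P0=4, P1=3, P2=3, P3=2, P4=0, P5=0) → (P0=4, P1=3, P2=3, P3=2, P4=0, P5=0)
step 2: fire α:  (P0=4, P1=3, P2=3, P3=2, P4=0, P5=0) → (P0=4, P1=3, P2=3, P3=2, P4=0, P5=0)
step 3: fire α:  (P0=4, P1=3, P2=3, P3=2, P4=0, P5=0) → (P0=4, P1=3, P2=3, P3=2, P4=0, P5=0)
step 4: fire α:  (P0=4, P1=3, P2=3, P3=2, P4=0, P5=0) → (P0=4, P1=3, P2=3, P3=2, P4=0, P5=0)
step 5: fire α:  (P0=4, P1=3, P2=3, P3=2, P4=0, P5=0) → (P0=4, P1=3, P2=3, P3=2, P4=0, P5=0)
step 6: fire δ:  (P0=4, P1=3, P2=3, P3=2, P4=0, P5=0) → (P0=1, P1=3, P2=1, P3=2, P4=0, P5=1)
step 7: fire α:  (P0=1, P1=3, P2=1, P3=2, P4=0, P5=1) → (P0=1, P1=3, P2=1, P3=2, P4=0, P5=1)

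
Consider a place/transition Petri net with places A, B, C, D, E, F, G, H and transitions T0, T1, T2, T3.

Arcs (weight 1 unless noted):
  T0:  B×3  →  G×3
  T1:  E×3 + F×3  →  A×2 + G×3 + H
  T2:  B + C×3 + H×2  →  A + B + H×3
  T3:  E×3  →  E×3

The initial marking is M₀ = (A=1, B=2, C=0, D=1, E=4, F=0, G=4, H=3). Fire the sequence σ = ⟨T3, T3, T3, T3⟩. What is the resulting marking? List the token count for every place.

step 1: fire T3:  (A=1, B=2, C=0, D=1, E=4, F=0, G=4, H=3) → (A=1, B=2, C=0, D=1, E=4, F=0, G=4, H=3)
step 2: fire T3:  (A=1, B=2, C=0, D=1, E=4, F=0, G=4, H=3) → (A=1, B=2, C=0, D=1, E=4, F=0, G=4, H=3)
step 3: fire T3:  (A=1, B=2, C=0, D=1, E=4, F=0, G=4, H=3) → (A=1, B=2, C=0, D=1, E=4, F=0, G=4, H=3)
step 4: fire T3:  (A=1, B=2, C=0, D=1, E=4, F=0, G=4, H=3) → (A=1, B=2, C=0, D=1, E=4, F=0, G=4, H=3)

(A=1, B=2, C=0, D=1, E=4, F=0, G=4, H=3)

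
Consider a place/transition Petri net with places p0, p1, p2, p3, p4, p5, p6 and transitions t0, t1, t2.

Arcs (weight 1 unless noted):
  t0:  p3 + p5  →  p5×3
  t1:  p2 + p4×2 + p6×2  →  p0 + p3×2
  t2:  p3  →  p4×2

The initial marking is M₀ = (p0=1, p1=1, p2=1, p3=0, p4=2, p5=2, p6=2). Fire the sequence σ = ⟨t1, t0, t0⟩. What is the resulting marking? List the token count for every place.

(p0=2, p1=1, p2=0, p3=0, p4=0, p5=6, p6=0)

step 1: fire t1:  (p0=1, p1=1, p2=1, p3=0, p4=2, p5=2, p6=2) → (p0=2, p1=1, p2=0, p3=2, p4=0, p5=2, p6=0)
step 2: fire t0:  (p0=2, p1=1, p2=0, p3=2, p4=0, p5=2, p6=0) → (p0=2, p1=1, p2=0, p3=1, p4=0, p5=4, p6=0)
step 3: fire t0:  (p0=2, p1=1, p2=0, p3=1, p4=0, p5=4, p6=0) → (p0=2, p1=1, p2=0, p3=0, p4=0, p5=6, p6=0)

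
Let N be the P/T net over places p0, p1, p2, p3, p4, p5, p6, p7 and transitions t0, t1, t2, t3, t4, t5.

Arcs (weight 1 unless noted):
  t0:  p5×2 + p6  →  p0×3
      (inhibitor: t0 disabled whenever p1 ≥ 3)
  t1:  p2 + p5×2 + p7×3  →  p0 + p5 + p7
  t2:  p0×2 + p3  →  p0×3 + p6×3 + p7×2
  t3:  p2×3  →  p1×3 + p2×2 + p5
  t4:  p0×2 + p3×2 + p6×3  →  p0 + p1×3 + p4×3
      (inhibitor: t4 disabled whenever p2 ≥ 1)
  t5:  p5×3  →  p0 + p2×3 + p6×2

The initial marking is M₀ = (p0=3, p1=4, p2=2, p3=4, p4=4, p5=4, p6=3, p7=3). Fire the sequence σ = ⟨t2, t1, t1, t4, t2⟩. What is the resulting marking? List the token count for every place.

(p0=6, p1=7, p2=0, p3=0, p4=7, p5=2, p6=6, p7=3)

step 1: fire t2:  (p0=3, p1=4, p2=2, p3=4, p4=4, p5=4, p6=3, p7=3) → (p0=4, p1=4, p2=2, p3=3, p4=4, p5=4, p6=6, p7=5)
step 2: fire t1:  (p0=4, p1=4, p2=2, p3=3, p4=4, p5=4, p6=6, p7=5) → (p0=5, p1=4, p2=1, p3=3, p4=4, p5=3, p6=6, p7=3)
step 3: fire t1:  (p0=5, p1=4, p2=1, p3=3, p4=4, p5=3, p6=6, p7=3) → (p0=6, p1=4, p2=0, p3=3, p4=4, p5=2, p6=6, p7=1)
step 4: fire t4:  (p0=6, p1=4, p2=0, p3=3, p4=4, p5=2, p6=6, p7=1) → (p0=5, p1=7, p2=0, p3=1, p4=7, p5=2, p6=3, p7=1)
step 5: fire t2:  (p0=5, p1=7, p2=0, p3=1, p4=7, p5=2, p6=3, p7=1) → (p0=6, p1=7, p2=0, p3=0, p4=7, p5=2, p6=6, p7=3)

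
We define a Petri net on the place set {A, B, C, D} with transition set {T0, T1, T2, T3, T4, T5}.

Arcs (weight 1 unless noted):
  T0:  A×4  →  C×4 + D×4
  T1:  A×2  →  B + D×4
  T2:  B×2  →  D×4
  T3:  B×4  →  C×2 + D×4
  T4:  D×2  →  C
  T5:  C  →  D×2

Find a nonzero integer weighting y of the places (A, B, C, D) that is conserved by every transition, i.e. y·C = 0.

y = (A:3, B:2, C:2, D:1)

Incidence matrix C (rows=places, cols=transitions):
       T0   T1   T2   T3   T4   T5
    A  -4   -2    0    0    0    0
    B   0    1   -2   -4    0    0
    C   4    0    0    2    1   -1
    D   4    4    4    4   -2    2

Candidate y = [3, 2, 2, 1]; check y·C column-wise:
  col T0: 3·-4 + 2·0 + 2·4 + 1·4 = 0
  col T1: 3·-2 + 2·1 + 2·0 + 1·4 = 0
  col T2: 3·0 + 2·-2 + 2·0 + 1·4 = 0
  col T3: 3·0 + 2·-4 + 2·2 + 1·4 = 0
  col T4: 3·0 + 2·0 + 2·1 + 1·-2 = 0
  col T5: 3·0 + 2·0 + 2·-1 + 1·2 = 0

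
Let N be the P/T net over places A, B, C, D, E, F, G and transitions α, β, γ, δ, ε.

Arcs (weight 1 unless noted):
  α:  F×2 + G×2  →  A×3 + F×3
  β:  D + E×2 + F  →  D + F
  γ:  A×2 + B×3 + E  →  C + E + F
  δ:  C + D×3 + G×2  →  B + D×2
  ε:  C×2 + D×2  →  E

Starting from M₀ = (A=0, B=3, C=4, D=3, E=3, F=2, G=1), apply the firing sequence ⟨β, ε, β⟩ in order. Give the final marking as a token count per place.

step 1: fire β:  (A=0, B=3, C=4, D=3, E=3, F=2, G=1) → (A=0, B=3, C=4, D=3, E=1, F=2, G=1)
step 2: fire ε:  (A=0, B=3, C=4, D=3, E=1, F=2, G=1) → (A=0, B=3, C=2, D=1, E=2, F=2, G=1)
step 3: fire β:  (A=0, B=3, C=2, D=1, E=2, F=2, G=1) → (A=0, B=3, C=2, D=1, E=0, F=2, G=1)

(A=0, B=3, C=2, D=1, E=0, F=2, G=1)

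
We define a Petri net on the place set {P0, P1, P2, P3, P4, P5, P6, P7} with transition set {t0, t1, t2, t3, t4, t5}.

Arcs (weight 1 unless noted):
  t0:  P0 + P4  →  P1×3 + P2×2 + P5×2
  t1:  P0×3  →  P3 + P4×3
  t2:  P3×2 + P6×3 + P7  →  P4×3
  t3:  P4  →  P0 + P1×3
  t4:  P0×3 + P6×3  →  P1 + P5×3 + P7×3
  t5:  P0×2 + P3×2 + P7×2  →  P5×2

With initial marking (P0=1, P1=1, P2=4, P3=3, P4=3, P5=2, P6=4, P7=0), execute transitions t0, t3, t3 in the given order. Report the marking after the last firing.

(P0=2, P1=10, P2=6, P3=3, P4=0, P5=4, P6=4, P7=0)

step 1: fire t0:  (P0=1, P1=1, P2=4, P3=3, P4=3, P5=2, P6=4, P7=0) → (P0=0, P1=4, P2=6, P3=3, P4=2, P5=4, P6=4, P7=0)
step 2: fire t3:  (P0=0, P1=4, P2=6, P3=3, P4=2, P5=4, P6=4, P7=0) → (P0=1, P1=7, P2=6, P3=3, P4=1, P5=4, P6=4, P7=0)
step 3: fire t3:  (P0=1, P1=7, P2=6, P3=3, P4=1, P5=4, P6=4, P7=0) → (P0=2, P1=10, P2=6, P3=3, P4=0, P5=4, P6=4, P7=0)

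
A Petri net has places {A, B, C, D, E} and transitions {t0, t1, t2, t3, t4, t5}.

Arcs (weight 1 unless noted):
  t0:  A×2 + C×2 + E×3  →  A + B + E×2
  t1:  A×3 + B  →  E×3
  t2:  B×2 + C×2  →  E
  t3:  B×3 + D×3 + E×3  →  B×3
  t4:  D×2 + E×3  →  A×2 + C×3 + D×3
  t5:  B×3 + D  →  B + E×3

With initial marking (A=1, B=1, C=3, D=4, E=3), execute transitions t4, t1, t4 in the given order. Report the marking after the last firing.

step 1: fire t4:  (A=1, B=1, C=3, D=4, E=3) → (A=3, B=1, C=6, D=5, E=0)
step 2: fire t1:  (A=3, B=1, C=6, D=5, E=0) → (A=0, B=0, C=6, D=5, E=3)
step 3: fire t4:  (A=0, B=0, C=6, D=5, E=3) → (A=2, B=0, C=9, D=6, E=0)

(A=2, B=0, C=9, D=6, E=0)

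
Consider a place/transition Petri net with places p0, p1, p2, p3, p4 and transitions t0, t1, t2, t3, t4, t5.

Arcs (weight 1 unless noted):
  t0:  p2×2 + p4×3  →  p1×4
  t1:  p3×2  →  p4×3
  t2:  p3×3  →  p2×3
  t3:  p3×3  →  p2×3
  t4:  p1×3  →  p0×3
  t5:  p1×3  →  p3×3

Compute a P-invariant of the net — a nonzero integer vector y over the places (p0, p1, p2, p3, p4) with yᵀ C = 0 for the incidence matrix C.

y = (p0:3, p1:3, p2:3, p3:3, p4:2)

Incidence matrix C (rows=places, cols=transitions):
       t0   t1   t2   t3   t4   t5
   p0   0    0    0    0    3    0
   p1   4    0    0    0   -3   -3
   p2  -2    0    3    3    0    0
   p3   0   -2   -3   -3    0    3
   p4  -3    3    0    0    0    0

Candidate y = [3, 3, 3, 3, 2]; check y·C column-wise:
  col t0: 3·0 + 3·4 + 3·-2 + 3·0 + 2·-3 = 0
  col t1: 3·0 + 3·0 + 3·0 + 3·-2 + 2·3 = 0
  col t2: 3·0 + 3·0 + 3·3 + 3·-3 + 2·0 = 0
  col t3: 3·0 + 3·0 + 3·3 + 3·-3 + 2·0 = 0
  col t4: 3·3 + 3·-3 + 3·0 + 3·0 + 2·0 = 0
  col t5: 3·0 + 3·-3 + 3·0 + 3·3 + 2·0 = 0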